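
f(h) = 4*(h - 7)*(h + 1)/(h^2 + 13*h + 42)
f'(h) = 4*(-2*h - 13)*(h - 7)*(h + 1)/(h^2 + 13*h + 42)^2 + 4*(h - 7)/(h^2 + 13*h + 42) + 4*(h + 1)/(h^2 + 13*h + 42)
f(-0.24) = -0.57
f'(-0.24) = -0.48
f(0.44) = -0.79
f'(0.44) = -0.20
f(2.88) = -0.73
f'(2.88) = 0.14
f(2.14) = -0.82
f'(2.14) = 0.10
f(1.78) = -0.85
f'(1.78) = 0.06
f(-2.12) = 2.16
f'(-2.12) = -3.16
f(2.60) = -0.77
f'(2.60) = 0.13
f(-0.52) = -0.41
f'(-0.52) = -0.66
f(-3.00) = 6.67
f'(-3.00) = -7.89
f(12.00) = 0.76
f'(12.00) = 0.13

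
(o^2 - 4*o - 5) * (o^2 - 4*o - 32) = o^4 - 8*o^3 - 21*o^2 + 148*o + 160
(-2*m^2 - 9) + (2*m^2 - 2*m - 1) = -2*m - 10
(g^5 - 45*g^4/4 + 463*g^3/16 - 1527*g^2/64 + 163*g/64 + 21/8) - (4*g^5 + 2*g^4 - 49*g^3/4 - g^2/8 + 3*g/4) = -3*g^5 - 53*g^4/4 + 659*g^3/16 - 1519*g^2/64 + 115*g/64 + 21/8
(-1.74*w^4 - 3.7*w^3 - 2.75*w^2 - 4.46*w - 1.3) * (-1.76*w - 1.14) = 3.0624*w^5 + 8.4956*w^4 + 9.058*w^3 + 10.9846*w^2 + 7.3724*w + 1.482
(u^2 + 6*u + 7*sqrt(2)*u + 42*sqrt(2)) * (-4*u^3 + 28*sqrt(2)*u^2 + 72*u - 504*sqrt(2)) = -4*u^5 - 24*u^4 + 464*u^3 + 2784*u^2 - 7056*u - 42336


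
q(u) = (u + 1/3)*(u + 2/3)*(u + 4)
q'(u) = (u + 1/3)*(u + 2/3) + (u + 1/3)*(u + 4) + (u + 2/3)*(u + 4) = 3*u^2 + 10*u + 38/9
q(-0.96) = 0.56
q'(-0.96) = -2.61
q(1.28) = 16.58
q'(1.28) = 21.94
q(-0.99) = 0.64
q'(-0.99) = -2.74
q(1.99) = 36.97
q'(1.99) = 36.00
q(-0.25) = 0.13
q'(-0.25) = 1.91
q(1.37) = 18.63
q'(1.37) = 23.55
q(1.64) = 25.67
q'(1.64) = 28.69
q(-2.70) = 6.26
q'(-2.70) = -0.91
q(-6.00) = -60.44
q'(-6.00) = 52.22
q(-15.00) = -2312.44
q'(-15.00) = 529.22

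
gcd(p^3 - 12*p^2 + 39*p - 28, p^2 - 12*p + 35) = p - 7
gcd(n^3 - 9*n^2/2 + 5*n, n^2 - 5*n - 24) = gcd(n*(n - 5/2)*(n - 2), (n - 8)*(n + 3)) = 1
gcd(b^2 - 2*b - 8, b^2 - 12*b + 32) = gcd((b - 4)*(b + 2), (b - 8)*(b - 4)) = b - 4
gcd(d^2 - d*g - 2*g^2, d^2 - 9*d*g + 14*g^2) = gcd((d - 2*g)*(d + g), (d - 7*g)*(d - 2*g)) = d - 2*g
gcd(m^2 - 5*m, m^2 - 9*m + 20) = m - 5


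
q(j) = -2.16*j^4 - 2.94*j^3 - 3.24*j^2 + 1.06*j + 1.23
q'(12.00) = -16276.70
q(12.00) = -50322.69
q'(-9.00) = 5643.52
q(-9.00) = -12299.25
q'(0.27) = -1.50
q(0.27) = 1.21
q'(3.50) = -500.10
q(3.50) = -484.94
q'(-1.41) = 16.88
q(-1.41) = -7.00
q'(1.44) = -52.36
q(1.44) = -22.03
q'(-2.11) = 56.63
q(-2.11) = -30.63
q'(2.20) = -147.88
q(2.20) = -94.02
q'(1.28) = -39.80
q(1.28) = -14.69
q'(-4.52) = 648.02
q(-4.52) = -699.85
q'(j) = -8.64*j^3 - 8.82*j^2 - 6.48*j + 1.06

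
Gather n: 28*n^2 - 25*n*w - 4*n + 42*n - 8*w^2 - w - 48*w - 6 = 28*n^2 + n*(38 - 25*w) - 8*w^2 - 49*w - 6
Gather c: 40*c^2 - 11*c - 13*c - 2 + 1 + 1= 40*c^2 - 24*c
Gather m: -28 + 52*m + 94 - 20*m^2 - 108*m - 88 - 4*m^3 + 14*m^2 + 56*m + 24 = -4*m^3 - 6*m^2 + 2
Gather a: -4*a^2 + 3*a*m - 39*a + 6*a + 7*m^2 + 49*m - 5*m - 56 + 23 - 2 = -4*a^2 + a*(3*m - 33) + 7*m^2 + 44*m - 35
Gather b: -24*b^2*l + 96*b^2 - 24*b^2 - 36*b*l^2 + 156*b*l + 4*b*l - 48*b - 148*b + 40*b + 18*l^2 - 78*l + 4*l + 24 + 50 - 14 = b^2*(72 - 24*l) + b*(-36*l^2 + 160*l - 156) + 18*l^2 - 74*l + 60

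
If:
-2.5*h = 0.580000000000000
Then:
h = -0.23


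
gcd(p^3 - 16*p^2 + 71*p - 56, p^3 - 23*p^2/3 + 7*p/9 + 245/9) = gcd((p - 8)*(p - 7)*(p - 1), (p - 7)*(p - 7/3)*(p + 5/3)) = p - 7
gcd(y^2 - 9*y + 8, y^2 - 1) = y - 1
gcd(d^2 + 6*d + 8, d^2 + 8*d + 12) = d + 2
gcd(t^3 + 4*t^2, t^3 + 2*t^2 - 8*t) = t^2 + 4*t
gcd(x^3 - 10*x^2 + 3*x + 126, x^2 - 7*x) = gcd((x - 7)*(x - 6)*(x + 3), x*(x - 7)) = x - 7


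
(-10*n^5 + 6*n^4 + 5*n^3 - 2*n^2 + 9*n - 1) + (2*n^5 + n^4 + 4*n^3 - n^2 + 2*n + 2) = -8*n^5 + 7*n^4 + 9*n^3 - 3*n^2 + 11*n + 1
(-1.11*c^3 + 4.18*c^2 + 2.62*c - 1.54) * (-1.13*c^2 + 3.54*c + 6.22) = 1.2543*c^5 - 8.6528*c^4 + 4.9324*c^3 + 37.0146*c^2 + 10.8448*c - 9.5788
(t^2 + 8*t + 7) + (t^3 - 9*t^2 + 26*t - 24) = t^3 - 8*t^2 + 34*t - 17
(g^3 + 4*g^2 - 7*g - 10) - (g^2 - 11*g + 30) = g^3 + 3*g^2 + 4*g - 40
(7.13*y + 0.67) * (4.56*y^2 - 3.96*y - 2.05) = 32.5128*y^3 - 25.1796*y^2 - 17.2697*y - 1.3735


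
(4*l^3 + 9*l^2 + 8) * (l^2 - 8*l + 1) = 4*l^5 - 23*l^4 - 68*l^3 + 17*l^2 - 64*l + 8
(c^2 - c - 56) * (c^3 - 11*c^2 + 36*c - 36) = c^5 - 12*c^4 - 9*c^3 + 544*c^2 - 1980*c + 2016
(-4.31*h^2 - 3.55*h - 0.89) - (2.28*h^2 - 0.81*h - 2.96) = -6.59*h^2 - 2.74*h + 2.07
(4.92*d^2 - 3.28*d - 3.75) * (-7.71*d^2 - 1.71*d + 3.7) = -37.9332*d^4 + 16.8756*d^3 + 52.7253*d^2 - 5.7235*d - 13.875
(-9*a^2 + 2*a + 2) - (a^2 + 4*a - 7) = -10*a^2 - 2*a + 9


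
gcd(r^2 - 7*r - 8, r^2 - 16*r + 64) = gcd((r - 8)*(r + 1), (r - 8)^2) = r - 8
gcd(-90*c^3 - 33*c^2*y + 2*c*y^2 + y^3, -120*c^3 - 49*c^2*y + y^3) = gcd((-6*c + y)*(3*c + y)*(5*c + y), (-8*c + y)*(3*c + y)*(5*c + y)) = 15*c^2 + 8*c*y + y^2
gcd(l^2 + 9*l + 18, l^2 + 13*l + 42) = l + 6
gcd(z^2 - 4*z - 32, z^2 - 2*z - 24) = z + 4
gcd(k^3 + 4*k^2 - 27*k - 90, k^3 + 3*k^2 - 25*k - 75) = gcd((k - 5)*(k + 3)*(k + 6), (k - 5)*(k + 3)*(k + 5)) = k^2 - 2*k - 15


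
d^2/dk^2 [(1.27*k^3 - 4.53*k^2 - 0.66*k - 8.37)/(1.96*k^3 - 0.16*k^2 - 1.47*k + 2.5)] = (-34.008352*k^6 + 6.74200799999999*k^5 - 537.595464*k^4 + 357.553934*k^3 + 143.340732*k^2 + 280.307256*k - 104.345466)/(7.529536*k^9 - 1.843968*k^8 - 16.790928*k^7 + 31.573856*k^6 + 7.889196*k^5 - 44.063232*k^4 + 37.101477*k^3 + 13.20675*k^2 - 27.5625*k + 15.625)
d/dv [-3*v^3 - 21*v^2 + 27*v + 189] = -9*v^2 - 42*v + 27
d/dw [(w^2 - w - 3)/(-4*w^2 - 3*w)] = (-7*w^2 - 24*w - 9)/(w^2*(16*w^2 + 24*w + 9))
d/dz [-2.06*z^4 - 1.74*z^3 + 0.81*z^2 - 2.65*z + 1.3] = -8.24*z^3 - 5.22*z^2 + 1.62*z - 2.65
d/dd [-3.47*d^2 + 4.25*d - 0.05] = 4.25 - 6.94*d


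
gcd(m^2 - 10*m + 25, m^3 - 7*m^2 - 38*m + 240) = m - 5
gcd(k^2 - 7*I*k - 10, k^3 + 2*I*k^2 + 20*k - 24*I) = k - 2*I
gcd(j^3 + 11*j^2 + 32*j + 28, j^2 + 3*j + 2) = j + 2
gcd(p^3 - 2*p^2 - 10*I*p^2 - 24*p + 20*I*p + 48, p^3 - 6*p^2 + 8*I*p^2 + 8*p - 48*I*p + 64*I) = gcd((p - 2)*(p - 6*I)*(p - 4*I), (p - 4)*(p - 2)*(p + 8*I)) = p - 2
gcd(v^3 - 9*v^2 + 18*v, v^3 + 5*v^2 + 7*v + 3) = 1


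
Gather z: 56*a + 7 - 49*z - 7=56*a - 49*z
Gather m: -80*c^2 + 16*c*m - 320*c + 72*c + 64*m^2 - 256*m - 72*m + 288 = -80*c^2 - 248*c + 64*m^2 + m*(16*c - 328) + 288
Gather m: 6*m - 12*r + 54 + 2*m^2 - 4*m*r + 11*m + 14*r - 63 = 2*m^2 + m*(17 - 4*r) + 2*r - 9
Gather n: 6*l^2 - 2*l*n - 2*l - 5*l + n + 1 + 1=6*l^2 - 7*l + n*(1 - 2*l) + 2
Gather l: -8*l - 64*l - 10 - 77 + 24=-72*l - 63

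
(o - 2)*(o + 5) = o^2 + 3*o - 10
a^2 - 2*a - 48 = (a - 8)*(a + 6)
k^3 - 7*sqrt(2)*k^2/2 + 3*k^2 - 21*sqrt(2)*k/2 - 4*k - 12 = (k + 3)*(k - 4*sqrt(2))*(k + sqrt(2)/2)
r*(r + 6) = r^2 + 6*r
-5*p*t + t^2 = t*(-5*p + t)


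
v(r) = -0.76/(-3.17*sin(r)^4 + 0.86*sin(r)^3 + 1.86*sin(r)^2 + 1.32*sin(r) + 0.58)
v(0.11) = -1.02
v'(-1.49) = 0.09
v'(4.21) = -1.23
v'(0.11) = 2.35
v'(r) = -0.76*(12.68*sin(r)^3*cos(r) - 2.58*sin(r)^2*cos(r) - 3.72*sin(r)*cos(r) - 1.32*cos(r))/(-3.17*sin(r)^4 + 0.86*sin(r)^3 + 1.86*sin(r)^2 + 1.32*sin(r) + 0.58)^2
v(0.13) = -0.97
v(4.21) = 0.48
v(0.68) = -0.41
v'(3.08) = -2.64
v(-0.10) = -1.63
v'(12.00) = 9635.91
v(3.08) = -1.14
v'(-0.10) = 3.44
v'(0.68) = 0.26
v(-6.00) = -0.70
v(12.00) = -65.45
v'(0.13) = 2.23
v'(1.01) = -0.15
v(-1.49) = 0.26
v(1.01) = -0.40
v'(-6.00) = 1.39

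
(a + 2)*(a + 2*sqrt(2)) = a^2 + 2*a + 2*sqrt(2)*a + 4*sqrt(2)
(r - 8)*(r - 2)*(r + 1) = r^3 - 9*r^2 + 6*r + 16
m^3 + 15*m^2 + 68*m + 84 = (m + 2)*(m + 6)*(m + 7)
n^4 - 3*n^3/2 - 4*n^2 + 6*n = n*(n - 2)*(n - 3/2)*(n + 2)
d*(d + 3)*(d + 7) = d^3 + 10*d^2 + 21*d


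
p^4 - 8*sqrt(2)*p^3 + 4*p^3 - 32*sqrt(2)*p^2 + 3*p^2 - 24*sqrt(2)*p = p*(p + 1)*(p + 3)*(p - 8*sqrt(2))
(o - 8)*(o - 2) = o^2 - 10*o + 16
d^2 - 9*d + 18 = (d - 6)*(d - 3)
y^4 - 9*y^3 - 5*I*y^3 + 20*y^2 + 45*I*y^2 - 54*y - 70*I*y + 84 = (y - 7)*(y - 2)*(y - 6*I)*(y + I)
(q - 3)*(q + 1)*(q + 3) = q^3 + q^2 - 9*q - 9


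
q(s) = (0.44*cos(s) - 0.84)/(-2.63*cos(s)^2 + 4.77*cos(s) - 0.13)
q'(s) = (-5.26*sin(s)*cos(s) + 4.77*sin(s))*(0.44*cos(s) - 0.84)/(-2.63*cos(s)^2 + 4.77*cos(s) - 0.13)^2 - 0.44*sin(s)/(-2.63*cos(s)^2 + 4.77*cos(s) - 0.13) = (-1.1572*cos(s)^2 + 4.4184*cos(s) - 3.9496)*sin(s)/(6.9169*cos(s)^4 - 25.0902*cos(s)^3 + 23.4367*cos(s)^2 - 1.2402*cos(s) + 0.0169)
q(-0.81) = -0.28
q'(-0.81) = 0.29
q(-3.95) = 0.24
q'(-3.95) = -0.25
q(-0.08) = -0.20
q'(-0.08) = 0.01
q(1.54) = -57.47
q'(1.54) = -18434.31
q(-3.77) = 0.21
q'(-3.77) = -0.15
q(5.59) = -0.25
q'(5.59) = 0.20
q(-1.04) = -0.38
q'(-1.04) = 0.67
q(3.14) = 0.17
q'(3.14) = -0.00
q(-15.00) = 0.22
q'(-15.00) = 0.19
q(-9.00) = 0.19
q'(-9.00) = 0.08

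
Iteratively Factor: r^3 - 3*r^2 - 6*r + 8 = (r + 2)*(r^2 - 5*r + 4) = (r - 1)*(r + 2)*(r - 4)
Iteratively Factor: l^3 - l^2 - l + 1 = (l + 1)*(l^2 - 2*l + 1) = (l - 1)*(l + 1)*(l - 1)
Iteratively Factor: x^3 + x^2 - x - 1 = (x + 1)*(x^2 - 1) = (x + 1)^2*(x - 1)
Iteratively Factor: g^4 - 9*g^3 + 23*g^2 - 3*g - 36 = (g + 1)*(g^3 - 10*g^2 + 33*g - 36) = (g - 3)*(g + 1)*(g^2 - 7*g + 12) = (g - 3)^2*(g + 1)*(g - 4)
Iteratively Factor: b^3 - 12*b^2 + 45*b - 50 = (b - 2)*(b^2 - 10*b + 25) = (b - 5)*(b - 2)*(b - 5)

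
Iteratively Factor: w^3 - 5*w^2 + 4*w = (w - 4)*(w^2 - w) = w*(w - 4)*(w - 1)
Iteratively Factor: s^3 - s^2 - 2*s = (s + 1)*(s^2 - 2*s) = (s - 2)*(s + 1)*(s)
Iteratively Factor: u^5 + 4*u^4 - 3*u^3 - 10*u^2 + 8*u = (u + 2)*(u^4 + 2*u^3 - 7*u^2 + 4*u) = (u + 2)*(u + 4)*(u^3 - 2*u^2 + u) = u*(u + 2)*(u + 4)*(u^2 - 2*u + 1) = u*(u - 1)*(u + 2)*(u + 4)*(u - 1)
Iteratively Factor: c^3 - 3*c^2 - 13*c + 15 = (c - 5)*(c^2 + 2*c - 3) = (c - 5)*(c + 3)*(c - 1)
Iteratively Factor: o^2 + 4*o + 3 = (o + 3)*(o + 1)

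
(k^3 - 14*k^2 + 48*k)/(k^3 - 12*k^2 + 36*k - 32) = k*(k - 6)/(k^2 - 4*k + 4)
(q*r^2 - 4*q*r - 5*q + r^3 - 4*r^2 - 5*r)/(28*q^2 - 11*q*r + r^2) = (q*r^2 - 4*q*r - 5*q + r^3 - 4*r^2 - 5*r)/(28*q^2 - 11*q*r + r^2)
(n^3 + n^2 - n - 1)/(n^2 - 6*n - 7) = (n^2 - 1)/(n - 7)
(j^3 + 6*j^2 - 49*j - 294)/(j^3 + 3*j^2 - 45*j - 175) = (j^2 + 13*j + 42)/(j^2 + 10*j + 25)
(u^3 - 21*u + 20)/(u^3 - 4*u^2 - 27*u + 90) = (u^2 - 5*u + 4)/(u^2 - 9*u + 18)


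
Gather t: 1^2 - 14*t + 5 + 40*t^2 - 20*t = 40*t^2 - 34*t + 6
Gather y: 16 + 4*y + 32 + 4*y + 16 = 8*y + 64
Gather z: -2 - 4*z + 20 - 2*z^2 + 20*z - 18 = -2*z^2 + 16*z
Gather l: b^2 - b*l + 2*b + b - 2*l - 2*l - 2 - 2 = b^2 + 3*b + l*(-b - 4) - 4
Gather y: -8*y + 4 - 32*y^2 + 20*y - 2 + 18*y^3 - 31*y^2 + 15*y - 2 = 18*y^3 - 63*y^2 + 27*y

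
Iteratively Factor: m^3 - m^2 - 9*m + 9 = (m - 3)*(m^2 + 2*m - 3) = (m - 3)*(m - 1)*(m + 3)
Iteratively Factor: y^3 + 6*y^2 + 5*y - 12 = (y + 3)*(y^2 + 3*y - 4) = (y - 1)*(y + 3)*(y + 4)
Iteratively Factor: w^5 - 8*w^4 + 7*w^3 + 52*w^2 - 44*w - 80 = (w + 1)*(w^4 - 9*w^3 + 16*w^2 + 36*w - 80) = (w - 5)*(w + 1)*(w^3 - 4*w^2 - 4*w + 16) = (w - 5)*(w + 1)*(w + 2)*(w^2 - 6*w + 8) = (w - 5)*(w - 4)*(w + 1)*(w + 2)*(w - 2)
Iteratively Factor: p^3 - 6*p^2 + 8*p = (p - 2)*(p^2 - 4*p) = (p - 4)*(p - 2)*(p)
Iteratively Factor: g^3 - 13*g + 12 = (g - 3)*(g^2 + 3*g - 4) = (g - 3)*(g + 4)*(g - 1)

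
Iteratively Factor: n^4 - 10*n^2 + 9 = (n - 3)*(n^3 + 3*n^2 - n - 3) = (n - 3)*(n - 1)*(n^2 + 4*n + 3) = (n - 3)*(n - 1)*(n + 1)*(n + 3)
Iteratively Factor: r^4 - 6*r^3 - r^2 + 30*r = (r - 5)*(r^3 - r^2 - 6*r) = (r - 5)*(r - 3)*(r^2 + 2*r) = r*(r - 5)*(r - 3)*(r + 2)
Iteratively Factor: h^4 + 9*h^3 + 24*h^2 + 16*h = (h)*(h^3 + 9*h^2 + 24*h + 16) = h*(h + 4)*(h^2 + 5*h + 4) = h*(h + 4)^2*(h + 1)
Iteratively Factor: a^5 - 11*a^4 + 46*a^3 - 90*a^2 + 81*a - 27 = (a - 3)*(a^4 - 8*a^3 + 22*a^2 - 24*a + 9) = (a - 3)^2*(a^3 - 5*a^2 + 7*a - 3) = (a - 3)^2*(a - 1)*(a^2 - 4*a + 3) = (a - 3)^2*(a - 1)^2*(a - 3)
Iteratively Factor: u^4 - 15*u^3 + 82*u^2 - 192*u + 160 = (u - 4)*(u^3 - 11*u^2 + 38*u - 40) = (u - 5)*(u - 4)*(u^2 - 6*u + 8) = (u - 5)*(u - 4)^2*(u - 2)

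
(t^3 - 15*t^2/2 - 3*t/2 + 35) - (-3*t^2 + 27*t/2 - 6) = t^3 - 9*t^2/2 - 15*t + 41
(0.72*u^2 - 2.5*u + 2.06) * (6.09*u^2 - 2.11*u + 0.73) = 4.3848*u^4 - 16.7442*u^3 + 18.346*u^2 - 6.1716*u + 1.5038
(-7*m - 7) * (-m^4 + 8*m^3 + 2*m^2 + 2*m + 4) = 7*m^5 - 49*m^4 - 70*m^3 - 28*m^2 - 42*m - 28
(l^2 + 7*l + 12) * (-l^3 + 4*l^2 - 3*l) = -l^5 - 3*l^4 + 13*l^3 + 27*l^2 - 36*l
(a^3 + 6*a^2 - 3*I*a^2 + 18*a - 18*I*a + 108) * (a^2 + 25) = a^5 + 6*a^4 - 3*I*a^4 + 43*a^3 - 18*I*a^3 + 258*a^2 - 75*I*a^2 + 450*a - 450*I*a + 2700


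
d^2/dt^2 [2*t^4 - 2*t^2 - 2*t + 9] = 24*t^2 - 4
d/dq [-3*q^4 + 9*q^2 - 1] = -12*q^3 + 18*q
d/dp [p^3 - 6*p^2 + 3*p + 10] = 3*p^2 - 12*p + 3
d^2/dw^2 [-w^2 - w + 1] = -2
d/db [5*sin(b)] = 5*cos(b)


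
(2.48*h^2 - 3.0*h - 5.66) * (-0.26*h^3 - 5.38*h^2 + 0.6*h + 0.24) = -0.6448*h^5 - 12.5624*h^4 + 19.0996*h^3 + 29.246*h^2 - 4.116*h - 1.3584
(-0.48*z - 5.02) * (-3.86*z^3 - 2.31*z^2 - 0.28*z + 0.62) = 1.8528*z^4 + 20.486*z^3 + 11.7306*z^2 + 1.108*z - 3.1124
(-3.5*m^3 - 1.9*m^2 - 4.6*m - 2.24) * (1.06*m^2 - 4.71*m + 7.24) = -3.71*m^5 + 14.471*m^4 - 21.267*m^3 + 5.5356*m^2 - 22.7536*m - 16.2176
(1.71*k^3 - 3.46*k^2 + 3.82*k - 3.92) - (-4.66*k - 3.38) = 1.71*k^3 - 3.46*k^2 + 8.48*k - 0.54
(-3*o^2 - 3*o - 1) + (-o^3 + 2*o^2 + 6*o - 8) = -o^3 - o^2 + 3*o - 9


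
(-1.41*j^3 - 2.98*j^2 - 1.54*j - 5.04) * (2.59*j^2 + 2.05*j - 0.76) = -3.6519*j^5 - 10.6087*j^4 - 9.026*j^3 - 13.9458*j^2 - 9.1616*j + 3.8304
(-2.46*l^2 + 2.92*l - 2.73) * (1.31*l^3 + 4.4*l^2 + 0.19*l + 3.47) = -3.2226*l^5 - 6.9988*l^4 + 8.8043*l^3 - 19.9934*l^2 + 9.6137*l - 9.4731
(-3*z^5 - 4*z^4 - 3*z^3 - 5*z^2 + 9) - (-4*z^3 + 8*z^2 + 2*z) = -3*z^5 - 4*z^4 + z^3 - 13*z^2 - 2*z + 9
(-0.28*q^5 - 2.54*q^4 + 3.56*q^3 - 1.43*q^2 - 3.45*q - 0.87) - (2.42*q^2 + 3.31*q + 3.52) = -0.28*q^5 - 2.54*q^4 + 3.56*q^3 - 3.85*q^2 - 6.76*q - 4.39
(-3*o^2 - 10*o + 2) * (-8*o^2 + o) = 24*o^4 + 77*o^3 - 26*o^2 + 2*o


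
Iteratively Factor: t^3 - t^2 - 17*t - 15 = (t + 3)*(t^2 - 4*t - 5) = (t + 1)*(t + 3)*(t - 5)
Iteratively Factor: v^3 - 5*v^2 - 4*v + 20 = (v - 2)*(v^2 - 3*v - 10) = (v - 5)*(v - 2)*(v + 2)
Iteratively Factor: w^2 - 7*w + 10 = (w - 2)*(w - 5)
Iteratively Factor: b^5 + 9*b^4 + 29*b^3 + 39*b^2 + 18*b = (b + 2)*(b^4 + 7*b^3 + 15*b^2 + 9*b) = (b + 1)*(b + 2)*(b^3 + 6*b^2 + 9*b) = (b + 1)*(b + 2)*(b + 3)*(b^2 + 3*b) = (b + 1)*(b + 2)*(b + 3)^2*(b)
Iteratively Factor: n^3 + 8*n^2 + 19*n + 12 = (n + 1)*(n^2 + 7*n + 12) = (n + 1)*(n + 4)*(n + 3)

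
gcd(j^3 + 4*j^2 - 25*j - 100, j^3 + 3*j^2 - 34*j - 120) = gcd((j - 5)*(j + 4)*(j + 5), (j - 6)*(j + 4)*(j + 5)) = j^2 + 9*j + 20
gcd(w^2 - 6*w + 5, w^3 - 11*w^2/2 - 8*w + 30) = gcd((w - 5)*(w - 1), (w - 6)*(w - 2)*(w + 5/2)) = 1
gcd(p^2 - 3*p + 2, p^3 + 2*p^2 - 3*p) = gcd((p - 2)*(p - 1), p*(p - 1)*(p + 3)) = p - 1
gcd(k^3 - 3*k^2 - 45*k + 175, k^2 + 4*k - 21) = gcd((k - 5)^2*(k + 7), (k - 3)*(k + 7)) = k + 7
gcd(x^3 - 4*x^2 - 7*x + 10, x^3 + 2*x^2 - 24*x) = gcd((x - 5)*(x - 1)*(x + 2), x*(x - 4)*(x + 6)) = 1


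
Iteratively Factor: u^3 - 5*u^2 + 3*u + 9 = (u + 1)*(u^2 - 6*u + 9) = (u - 3)*(u + 1)*(u - 3)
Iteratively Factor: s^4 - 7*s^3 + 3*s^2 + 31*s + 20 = (s + 1)*(s^3 - 8*s^2 + 11*s + 20) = (s - 4)*(s + 1)*(s^2 - 4*s - 5) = (s - 5)*(s - 4)*(s + 1)*(s + 1)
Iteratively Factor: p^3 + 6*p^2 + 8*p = (p + 2)*(p^2 + 4*p) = p*(p + 2)*(p + 4)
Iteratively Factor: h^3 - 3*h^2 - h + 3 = (h - 1)*(h^2 - 2*h - 3) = (h - 1)*(h + 1)*(h - 3)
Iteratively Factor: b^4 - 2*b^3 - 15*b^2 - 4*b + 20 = (b - 1)*(b^3 - b^2 - 16*b - 20) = (b - 1)*(b + 2)*(b^2 - 3*b - 10) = (b - 5)*(b - 1)*(b + 2)*(b + 2)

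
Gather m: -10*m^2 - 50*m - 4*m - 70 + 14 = -10*m^2 - 54*m - 56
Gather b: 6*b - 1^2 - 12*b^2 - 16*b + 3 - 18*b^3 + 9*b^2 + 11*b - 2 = -18*b^3 - 3*b^2 + b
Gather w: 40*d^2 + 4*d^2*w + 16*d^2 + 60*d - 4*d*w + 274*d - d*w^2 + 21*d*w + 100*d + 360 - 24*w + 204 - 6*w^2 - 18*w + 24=56*d^2 + 434*d + w^2*(-d - 6) + w*(4*d^2 + 17*d - 42) + 588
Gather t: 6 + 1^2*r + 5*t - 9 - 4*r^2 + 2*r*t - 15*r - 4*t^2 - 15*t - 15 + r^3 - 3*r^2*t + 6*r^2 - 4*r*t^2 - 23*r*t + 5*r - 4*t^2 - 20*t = r^3 + 2*r^2 - 9*r + t^2*(-4*r - 8) + t*(-3*r^2 - 21*r - 30) - 18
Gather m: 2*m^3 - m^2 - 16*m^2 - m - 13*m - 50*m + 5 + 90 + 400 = 2*m^3 - 17*m^2 - 64*m + 495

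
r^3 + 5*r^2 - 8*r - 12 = (r - 2)*(r + 1)*(r + 6)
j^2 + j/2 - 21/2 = (j - 3)*(j + 7/2)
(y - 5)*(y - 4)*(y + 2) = y^3 - 7*y^2 + 2*y + 40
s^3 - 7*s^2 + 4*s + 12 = (s - 6)*(s - 2)*(s + 1)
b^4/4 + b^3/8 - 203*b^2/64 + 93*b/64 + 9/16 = (b/4 + 1)*(b - 3)*(b - 3/4)*(b + 1/4)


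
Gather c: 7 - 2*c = 7 - 2*c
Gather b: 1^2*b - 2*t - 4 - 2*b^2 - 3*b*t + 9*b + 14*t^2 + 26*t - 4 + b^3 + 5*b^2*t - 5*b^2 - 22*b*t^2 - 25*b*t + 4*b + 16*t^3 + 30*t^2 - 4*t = b^3 + b^2*(5*t - 7) + b*(-22*t^2 - 28*t + 14) + 16*t^3 + 44*t^2 + 20*t - 8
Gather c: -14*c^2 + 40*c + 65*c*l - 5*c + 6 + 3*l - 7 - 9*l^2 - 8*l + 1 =-14*c^2 + c*(65*l + 35) - 9*l^2 - 5*l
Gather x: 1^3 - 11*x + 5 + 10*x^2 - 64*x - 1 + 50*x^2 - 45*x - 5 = 60*x^2 - 120*x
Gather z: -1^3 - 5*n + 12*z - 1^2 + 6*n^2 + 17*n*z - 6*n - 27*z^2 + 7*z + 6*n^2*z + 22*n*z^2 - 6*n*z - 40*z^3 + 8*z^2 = 6*n^2 - 11*n - 40*z^3 + z^2*(22*n - 19) + z*(6*n^2 + 11*n + 19) - 2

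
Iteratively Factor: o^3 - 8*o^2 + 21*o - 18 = (o - 3)*(o^2 - 5*o + 6) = (o - 3)^2*(o - 2)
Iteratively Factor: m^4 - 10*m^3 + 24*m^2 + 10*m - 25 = (m - 1)*(m^3 - 9*m^2 + 15*m + 25) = (m - 5)*(m - 1)*(m^2 - 4*m - 5) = (m - 5)^2*(m - 1)*(m + 1)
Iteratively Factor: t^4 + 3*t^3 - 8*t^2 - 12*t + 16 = (t - 1)*(t^3 + 4*t^2 - 4*t - 16) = (t - 1)*(t + 4)*(t^2 - 4) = (t - 2)*(t - 1)*(t + 4)*(t + 2)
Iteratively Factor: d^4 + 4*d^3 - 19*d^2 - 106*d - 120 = (d + 4)*(d^3 - 19*d - 30) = (d + 2)*(d + 4)*(d^2 - 2*d - 15) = (d - 5)*(d + 2)*(d + 4)*(d + 3)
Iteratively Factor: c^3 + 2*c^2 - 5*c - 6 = (c + 1)*(c^2 + c - 6) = (c + 1)*(c + 3)*(c - 2)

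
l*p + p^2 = p*(l + p)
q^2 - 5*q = q*(q - 5)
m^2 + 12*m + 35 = (m + 5)*(m + 7)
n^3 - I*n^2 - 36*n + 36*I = (n - 6)*(n + 6)*(n - I)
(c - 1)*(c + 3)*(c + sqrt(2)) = c^3 + sqrt(2)*c^2 + 2*c^2 - 3*c + 2*sqrt(2)*c - 3*sqrt(2)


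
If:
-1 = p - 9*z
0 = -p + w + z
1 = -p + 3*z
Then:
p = -1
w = -1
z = 0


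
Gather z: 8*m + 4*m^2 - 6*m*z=4*m^2 - 6*m*z + 8*m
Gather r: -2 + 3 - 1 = 0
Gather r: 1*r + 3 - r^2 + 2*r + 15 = -r^2 + 3*r + 18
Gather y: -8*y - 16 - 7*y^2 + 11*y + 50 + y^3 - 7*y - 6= y^3 - 7*y^2 - 4*y + 28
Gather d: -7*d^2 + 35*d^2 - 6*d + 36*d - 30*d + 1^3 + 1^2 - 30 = 28*d^2 - 28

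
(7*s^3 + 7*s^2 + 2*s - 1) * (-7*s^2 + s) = -49*s^5 - 42*s^4 - 7*s^3 + 9*s^2 - s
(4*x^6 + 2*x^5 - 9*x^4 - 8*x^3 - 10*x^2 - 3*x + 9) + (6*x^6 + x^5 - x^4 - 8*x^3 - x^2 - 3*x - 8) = 10*x^6 + 3*x^5 - 10*x^4 - 16*x^3 - 11*x^2 - 6*x + 1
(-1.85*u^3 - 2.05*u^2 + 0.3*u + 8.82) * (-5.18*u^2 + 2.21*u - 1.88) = 9.583*u^5 + 6.5305*u^4 - 2.6065*u^3 - 41.1706*u^2 + 18.9282*u - 16.5816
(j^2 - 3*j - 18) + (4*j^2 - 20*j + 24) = 5*j^2 - 23*j + 6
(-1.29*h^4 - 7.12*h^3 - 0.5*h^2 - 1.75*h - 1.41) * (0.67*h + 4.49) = -0.8643*h^5 - 10.5625*h^4 - 32.3038*h^3 - 3.4175*h^2 - 8.8022*h - 6.3309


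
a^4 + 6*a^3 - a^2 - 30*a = a*(a - 2)*(a + 3)*(a + 5)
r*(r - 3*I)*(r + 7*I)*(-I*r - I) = -I*r^4 + 4*r^3 - I*r^3 + 4*r^2 - 21*I*r^2 - 21*I*r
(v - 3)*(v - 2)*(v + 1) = v^3 - 4*v^2 + v + 6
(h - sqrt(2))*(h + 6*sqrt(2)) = h^2 + 5*sqrt(2)*h - 12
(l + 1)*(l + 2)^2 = l^3 + 5*l^2 + 8*l + 4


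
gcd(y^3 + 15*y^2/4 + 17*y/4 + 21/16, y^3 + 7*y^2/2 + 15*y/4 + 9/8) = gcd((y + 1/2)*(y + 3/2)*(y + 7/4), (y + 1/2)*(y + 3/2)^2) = y^2 + 2*y + 3/4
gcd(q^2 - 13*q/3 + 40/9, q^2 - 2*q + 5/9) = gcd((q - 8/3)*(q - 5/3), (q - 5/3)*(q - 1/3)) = q - 5/3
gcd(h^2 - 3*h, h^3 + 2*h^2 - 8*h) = h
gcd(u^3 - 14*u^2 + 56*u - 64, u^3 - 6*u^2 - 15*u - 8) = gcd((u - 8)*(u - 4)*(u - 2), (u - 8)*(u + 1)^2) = u - 8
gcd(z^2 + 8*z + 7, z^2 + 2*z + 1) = z + 1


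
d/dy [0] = 0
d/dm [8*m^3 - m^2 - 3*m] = 24*m^2 - 2*m - 3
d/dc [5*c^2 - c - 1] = 10*c - 1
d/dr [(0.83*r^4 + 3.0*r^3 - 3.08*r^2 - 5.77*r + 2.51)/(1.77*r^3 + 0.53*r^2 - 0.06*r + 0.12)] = (1.4691*r^6 + 0.879799999999996*r^5 + 6.8922*r^4 + 20.4642*r^3 - 9.0052*r^2 - 3.3998*r - 0.5418)/(3.1329*r^6 + 1.8762*r^5 + 0.0685*r^4 + 0.3612*r^3 + 0.1308*r^2 - 0.0144*r + 0.0144)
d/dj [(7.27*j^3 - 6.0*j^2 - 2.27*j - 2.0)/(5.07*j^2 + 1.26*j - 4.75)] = (36.8589*j^4 + 18.3204*j^3 - 99.6486*j^2 + 77.28*j + 13.3025)/(25.7049*j^4 + 12.7764*j^3 - 46.5774*j^2 - 11.97*j + 22.5625)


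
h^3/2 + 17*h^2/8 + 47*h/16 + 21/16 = (h/2 + 1/2)*(h + 3/2)*(h + 7/4)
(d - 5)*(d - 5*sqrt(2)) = d^2 - 5*sqrt(2)*d - 5*d + 25*sqrt(2)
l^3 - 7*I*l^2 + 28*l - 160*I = (l - 8*I)*(l - 4*I)*(l + 5*I)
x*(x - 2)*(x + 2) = x^3 - 4*x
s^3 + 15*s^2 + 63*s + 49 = (s + 1)*(s + 7)^2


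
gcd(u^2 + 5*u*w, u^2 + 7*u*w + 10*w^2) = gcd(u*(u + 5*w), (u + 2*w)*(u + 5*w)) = u + 5*w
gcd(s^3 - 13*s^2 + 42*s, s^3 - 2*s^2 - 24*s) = s^2 - 6*s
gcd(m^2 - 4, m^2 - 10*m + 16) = m - 2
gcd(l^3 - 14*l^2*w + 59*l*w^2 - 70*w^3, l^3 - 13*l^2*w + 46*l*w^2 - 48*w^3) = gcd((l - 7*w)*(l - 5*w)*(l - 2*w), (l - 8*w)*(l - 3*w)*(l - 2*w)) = -l + 2*w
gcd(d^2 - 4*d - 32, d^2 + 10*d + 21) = 1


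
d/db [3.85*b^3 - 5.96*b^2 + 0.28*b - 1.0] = 11.55*b^2 - 11.92*b + 0.28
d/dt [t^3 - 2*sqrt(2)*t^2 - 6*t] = 3*t^2 - 4*sqrt(2)*t - 6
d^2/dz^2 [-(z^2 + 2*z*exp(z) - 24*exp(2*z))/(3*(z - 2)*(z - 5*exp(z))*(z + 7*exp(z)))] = 2*(-22*z^6*exp(2*z) - z^6 - 33*z^5*exp(3*z) + 154*z^5*exp(2*z) - 6*z^5*exp(z) - 792*z^4*exp(4*z) + 264*z^4*exp(3*z) - 281*z^4*exp(2*z) - 385*z^3*exp(5*z) + 4026*z^3*exp(4*z) - 292*z^3*exp(3*z) + 352*z^3*exp(2*z) + 1540*z^2*exp(5*z) - 10284*z^2*exp(4*z) + 660*z^2*exp(3*z) - 132*z^2*exp(2*z) - 8120*z*exp(5*z) + 6600*z*exp(4*z) - 264*z*exp(3*z) + 29400*exp(6*z) + 1540*exp(5*z) - 1716*exp(4*z))/(3*(z^9 + 6*z^8*exp(z) - 6*z^8 - 93*z^7*exp(2*z) - 36*z^7*exp(z) + 12*z^7 - 412*z^6*exp(3*z) + 558*z^6*exp(2*z) + 72*z^6*exp(z) - 8*z^6 + 3255*z^5*exp(4*z) + 2472*z^5*exp(3*z) - 1116*z^5*exp(2*z) - 48*z^5*exp(z) + 7350*z^4*exp(5*z) - 19530*z^4*exp(4*z) - 4944*z^4*exp(3*z) + 744*z^4*exp(2*z) - 42875*z^3*exp(6*z) - 44100*z^3*exp(5*z) + 39060*z^3*exp(4*z) + 3296*z^3*exp(3*z) + 257250*z^2*exp(6*z) + 88200*z^2*exp(5*z) - 26040*z^2*exp(4*z) - 514500*z*exp(6*z) - 58800*z*exp(5*z) + 343000*exp(6*z)))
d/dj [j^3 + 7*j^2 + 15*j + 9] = 3*j^2 + 14*j + 15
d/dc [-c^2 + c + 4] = 1 - 2*c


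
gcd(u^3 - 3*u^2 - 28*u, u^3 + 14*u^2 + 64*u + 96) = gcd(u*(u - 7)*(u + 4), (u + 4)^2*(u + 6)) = u + 4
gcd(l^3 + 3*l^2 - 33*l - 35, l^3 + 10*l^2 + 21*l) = l + 7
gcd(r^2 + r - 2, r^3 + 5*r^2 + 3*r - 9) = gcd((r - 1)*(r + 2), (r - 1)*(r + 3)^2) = r - 1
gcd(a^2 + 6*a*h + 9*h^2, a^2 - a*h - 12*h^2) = a + 3*h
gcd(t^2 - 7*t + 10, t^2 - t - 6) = 1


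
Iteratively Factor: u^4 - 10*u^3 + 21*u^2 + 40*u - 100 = (u - 5)*(u^3 - 5*u^2 - 4*u + 20) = (u - 5)^2*(u^2 - 4) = (u - 5)^2*(u + 2)*(u - 2)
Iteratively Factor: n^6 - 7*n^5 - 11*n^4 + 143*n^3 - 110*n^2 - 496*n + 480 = (n - 1)*(n^5 - 6*n^4 - 17*n^3 + 126*n^2 + 16*n - 480) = (n - 4)*(n - 1)*(n^4 - 2*n^3 - 25*n^2 + 26*n + 120) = (n - 4)*(n - 3)*(n - 1)*(n^3 + n^2 - 22*n - 40) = (n - 5)*(n - 4)*(n - 3)*(n - 1)*(n^2 + 6*n + 8) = (n - 5)*(n - 4)*(n - 3)*(n - 1)*(n + 4)*(n + 2)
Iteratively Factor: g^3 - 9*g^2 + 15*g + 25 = (g - 5)*(g^2 - 4*g - 5) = (g - 5)^2*(g + 1)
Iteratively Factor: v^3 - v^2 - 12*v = (v)*(v^2 - v - 12) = v*(v - 4)*(v + 3)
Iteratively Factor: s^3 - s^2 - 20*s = (s)*(s^2 - s - 20) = s*(s - 5)*(s + 4)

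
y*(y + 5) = y^2 + 5*y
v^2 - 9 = (v - 3)*(v + 3)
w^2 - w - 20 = (w - 5)*(w + 4)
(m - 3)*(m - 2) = m^2 - 5*m + 6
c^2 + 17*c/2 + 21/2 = (c + 3/2)*(c + 7)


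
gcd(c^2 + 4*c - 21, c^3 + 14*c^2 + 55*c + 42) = c + 7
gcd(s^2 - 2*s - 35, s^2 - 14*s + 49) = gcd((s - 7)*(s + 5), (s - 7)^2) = s - 7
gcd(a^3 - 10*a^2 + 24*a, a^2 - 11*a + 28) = a - 4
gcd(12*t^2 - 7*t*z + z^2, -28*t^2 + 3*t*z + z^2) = -4*t + z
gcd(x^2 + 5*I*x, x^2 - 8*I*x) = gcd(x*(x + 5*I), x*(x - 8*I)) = x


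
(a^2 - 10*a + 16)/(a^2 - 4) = (a - 8)/(a + 2)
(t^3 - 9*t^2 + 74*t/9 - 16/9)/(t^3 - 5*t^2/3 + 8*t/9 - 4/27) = 3*(t - 8)/(3*t - 2)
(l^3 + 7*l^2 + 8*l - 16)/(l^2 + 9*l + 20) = (l^2 + 3*l - 4)/(l + 5)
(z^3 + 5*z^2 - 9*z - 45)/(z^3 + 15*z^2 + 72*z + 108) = (z^2 + 2*z - 15)/(z^2 + 12*z + 36)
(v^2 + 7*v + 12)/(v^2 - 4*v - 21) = (v + 4)/(v - 7)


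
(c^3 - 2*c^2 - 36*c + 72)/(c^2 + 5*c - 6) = (c^2 - 8*c + 12)/(c - 1)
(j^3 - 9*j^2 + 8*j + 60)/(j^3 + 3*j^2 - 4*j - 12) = (j^2 - 11*j + 30)/(j^2 + j - 6)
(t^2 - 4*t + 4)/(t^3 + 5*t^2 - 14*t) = (t - 2)/(t*(t + 7))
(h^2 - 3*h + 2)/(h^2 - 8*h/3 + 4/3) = 3*(h - 1)/(3*h - 2)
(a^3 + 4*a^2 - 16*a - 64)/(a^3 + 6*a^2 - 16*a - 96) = (a + 4)/(a + 6)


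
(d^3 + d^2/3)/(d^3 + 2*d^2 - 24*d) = d*(3*d + 1)/(3*(d^2 + 2*d - 24))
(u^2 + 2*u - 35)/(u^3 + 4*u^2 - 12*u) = (u^2 + 2*u - 35)/(u*(u^2 + 4*u - 12))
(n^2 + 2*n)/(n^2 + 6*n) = (n + 2)/(n + 6)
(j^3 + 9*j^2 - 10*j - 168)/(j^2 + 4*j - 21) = (j^2 + 2*j - 24)/(j - 3)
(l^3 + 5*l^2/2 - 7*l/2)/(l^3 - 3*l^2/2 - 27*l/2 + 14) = l/(l - 4)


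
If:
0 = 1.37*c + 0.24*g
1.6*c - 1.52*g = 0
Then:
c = 0.00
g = 0.00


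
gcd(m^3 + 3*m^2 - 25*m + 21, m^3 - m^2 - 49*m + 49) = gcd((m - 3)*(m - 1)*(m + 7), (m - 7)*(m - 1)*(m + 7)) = m^2 + 6*m - 7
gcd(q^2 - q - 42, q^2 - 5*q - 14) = q - 7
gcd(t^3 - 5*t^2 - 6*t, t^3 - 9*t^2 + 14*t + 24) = t^2 - 5*t - 6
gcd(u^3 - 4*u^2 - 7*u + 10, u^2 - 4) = u + 2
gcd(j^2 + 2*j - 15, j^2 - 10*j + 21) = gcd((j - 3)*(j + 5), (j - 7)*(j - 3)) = j - 3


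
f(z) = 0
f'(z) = 0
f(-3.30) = 0.00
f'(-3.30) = 0.00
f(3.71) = 0.00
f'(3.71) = 0.00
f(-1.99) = 0.00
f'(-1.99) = 0.00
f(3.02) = 0.00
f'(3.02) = 0.00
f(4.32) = 0.00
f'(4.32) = 0.00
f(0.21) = 0.00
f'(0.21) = 0.00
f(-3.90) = 0.00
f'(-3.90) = 0.00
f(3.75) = 0.00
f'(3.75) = 0.00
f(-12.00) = 0.00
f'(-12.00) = 0.00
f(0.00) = 0.00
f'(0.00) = 0.00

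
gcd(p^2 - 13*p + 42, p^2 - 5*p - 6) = p - 6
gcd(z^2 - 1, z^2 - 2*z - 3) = z + 1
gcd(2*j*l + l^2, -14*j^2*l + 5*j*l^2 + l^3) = l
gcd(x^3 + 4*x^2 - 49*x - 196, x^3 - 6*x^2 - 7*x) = x - 7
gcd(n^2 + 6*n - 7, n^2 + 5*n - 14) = n + 7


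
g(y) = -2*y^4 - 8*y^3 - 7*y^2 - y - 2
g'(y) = -8*y^3 - 24*y^2 - 14*y - 1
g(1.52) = -58.46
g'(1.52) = -105.82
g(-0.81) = -2.39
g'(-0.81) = -1.15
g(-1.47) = 0.42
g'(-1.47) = -6.87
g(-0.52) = -2.39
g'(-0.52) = 0.92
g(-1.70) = 2.07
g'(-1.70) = -7.26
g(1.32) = -39.99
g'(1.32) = -79.70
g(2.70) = -319.48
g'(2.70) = -371.22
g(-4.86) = -359.92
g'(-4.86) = 418.50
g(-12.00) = -28646.00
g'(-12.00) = 10535.00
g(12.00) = -56318.00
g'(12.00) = -17449.00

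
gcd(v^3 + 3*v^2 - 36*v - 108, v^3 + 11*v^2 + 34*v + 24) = v + 6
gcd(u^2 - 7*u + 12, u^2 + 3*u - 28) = u - 4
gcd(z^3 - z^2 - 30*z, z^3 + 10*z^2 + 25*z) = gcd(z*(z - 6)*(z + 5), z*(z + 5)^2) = z^2 + 5*z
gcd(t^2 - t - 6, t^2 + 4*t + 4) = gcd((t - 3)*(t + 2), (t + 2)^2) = t + 2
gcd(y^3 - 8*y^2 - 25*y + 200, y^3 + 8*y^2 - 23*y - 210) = y - 5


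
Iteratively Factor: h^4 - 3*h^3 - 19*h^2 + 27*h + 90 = (h - 3)*(h^3 - 19*h - 30) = (h - 3)*(h + 3)*(h^2 - 3*h - 10) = (h - 3)*(h + 2)*(h + 3)*(h - 5)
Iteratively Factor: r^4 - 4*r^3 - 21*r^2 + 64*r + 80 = (r + 1)*(r^3 - 5*r^2 - 16*r + 80) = (r - 4)*(r + 1)*(r^2 - r - 20) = (r - 4)*(r + 1)*(r + 4)*(r - 5)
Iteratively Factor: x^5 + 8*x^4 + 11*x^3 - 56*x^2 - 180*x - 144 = (x - 3)*(x^4 + 11*x^3 + 44*x^2 + 76*x + 48) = (x - 3)*(x + 2)*(x^3 + 9*x^2 + 26*x + 24) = (x - 3)*(x + 2)*(x + 3)*(x^2 + 6*x + 8) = (x - 3)*(x + 2)^2*(x + 3)*(x + 4)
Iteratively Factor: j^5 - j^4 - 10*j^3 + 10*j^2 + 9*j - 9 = (j - 3)*(j^4 + 2*j^3 - 4*j^2 - 2*j + 3) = (j - 3)*(j + 3)*(j^3 - j^2 - j + 1) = (j - 3)*(j - 1)*(j + 3)*(j^2 - 1) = (j - 3)*(j - 1)^2*(j + 3)*(j + 1)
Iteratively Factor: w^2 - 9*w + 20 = (w - 4)*(w - 5)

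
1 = 1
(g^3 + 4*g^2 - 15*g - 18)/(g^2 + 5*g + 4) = (g^2 + 3*g - 18)/(g + 4)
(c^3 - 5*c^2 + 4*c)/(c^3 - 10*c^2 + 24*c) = (c - 1)/(c - 6)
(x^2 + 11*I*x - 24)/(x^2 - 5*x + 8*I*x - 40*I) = (x + 3*I)/(x - 5)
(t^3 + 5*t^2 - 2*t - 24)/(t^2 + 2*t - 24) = (t^3 + 5*t^2 - 2*t - 24)/(t^2 + 2*t - 24)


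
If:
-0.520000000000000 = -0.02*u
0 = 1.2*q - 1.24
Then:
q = 1.03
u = 26.00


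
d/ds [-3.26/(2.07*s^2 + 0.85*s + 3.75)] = (13.4964*s + 2.771)/(2.07*s^2 + 0.85*s + 3.75)^2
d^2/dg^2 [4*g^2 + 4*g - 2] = 8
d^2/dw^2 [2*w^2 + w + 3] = 4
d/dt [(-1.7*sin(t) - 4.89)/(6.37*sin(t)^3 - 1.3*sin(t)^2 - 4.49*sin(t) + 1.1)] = (21.658*sin(t)^3 + 91.2379*sin(t)^2 - 12.714*sin(t) - 23.8261)*cos(t)/(40.5769*sin(t)^6 - 16.562*sin(t)^5 - 55.5126*sin(t)^4 + 25.688*sin(t)^3 + 17.3001*sin(t)^2 - 9.878*sin(t) + 1.21)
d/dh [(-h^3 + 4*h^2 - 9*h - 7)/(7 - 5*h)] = (10*h^3 - 41*h^2 + 56*h - 98)/(25*h^2 - 70*h + 49)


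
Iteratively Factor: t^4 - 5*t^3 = (t)*(t^3 - 5*t^2) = t^2*(t^2 - 5*t) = t^3*(t - 5)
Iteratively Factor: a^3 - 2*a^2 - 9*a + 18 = (a - 2)*(a^2 - 9) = (a - 2)*(a + 3)*(a - 3)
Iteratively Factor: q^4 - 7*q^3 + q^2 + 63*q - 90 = (q - 3)*(q^3 - 4*q^2 - 11*q + 30) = (q - 3)*(q + 3)*(q^2 - 7*q + 10) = (q - 5)*(q - 3)*(q + 3)*(q - 2)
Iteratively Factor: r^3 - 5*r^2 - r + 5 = (r - 5)*(r^2 - 1) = (r - 5)*(r + 1)*(r - 1)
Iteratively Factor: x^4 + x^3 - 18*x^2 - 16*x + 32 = (x - 1)*(x^3 + 2*x^2 - 16*x - 32) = (x - 1)*(x + 4)*(x^2 - 2*x - 8) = (x - 4)*(x - 1)*(x + 4)*(x + 2)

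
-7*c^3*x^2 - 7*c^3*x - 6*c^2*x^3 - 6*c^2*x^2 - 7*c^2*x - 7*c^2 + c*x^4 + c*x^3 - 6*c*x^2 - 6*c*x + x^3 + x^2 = (-7*c + x)*(c + x)*(x + 1)*(c*x + 1)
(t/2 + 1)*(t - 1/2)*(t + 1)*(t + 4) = t^4/2 + 13*t^3/4 + 21*t^2/4 + t/2 - 2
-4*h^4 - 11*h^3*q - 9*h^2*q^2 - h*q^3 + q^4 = (-4*h + q)*(h + q)^3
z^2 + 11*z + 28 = (z + 4)*(z + 7)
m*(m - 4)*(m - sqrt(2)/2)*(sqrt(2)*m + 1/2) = sqrt(2)*m^4 - 4*sqrt(2)*m^3 - m^3/2 - sqrt(2)*m^2/4 + 2*m^2 + sqrt(2)*m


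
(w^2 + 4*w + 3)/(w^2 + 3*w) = (w + 1)/w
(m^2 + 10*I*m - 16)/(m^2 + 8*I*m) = (m + 2*I)/m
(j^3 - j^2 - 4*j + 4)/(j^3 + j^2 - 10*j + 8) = (j + 2)/(j + 4)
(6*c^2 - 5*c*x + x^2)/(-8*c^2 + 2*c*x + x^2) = (-3*c + x)/(4*c + x)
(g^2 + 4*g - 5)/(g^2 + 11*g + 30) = (g - 1)/(g + 6)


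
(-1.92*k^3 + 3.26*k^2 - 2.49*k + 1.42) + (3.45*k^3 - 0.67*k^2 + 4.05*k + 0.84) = 1.53*k^3 + 2.59*k^2 + 1.56*k + 2.26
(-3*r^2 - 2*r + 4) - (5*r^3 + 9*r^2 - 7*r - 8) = -5*r^3 - 12*r^2 + 5*r + 12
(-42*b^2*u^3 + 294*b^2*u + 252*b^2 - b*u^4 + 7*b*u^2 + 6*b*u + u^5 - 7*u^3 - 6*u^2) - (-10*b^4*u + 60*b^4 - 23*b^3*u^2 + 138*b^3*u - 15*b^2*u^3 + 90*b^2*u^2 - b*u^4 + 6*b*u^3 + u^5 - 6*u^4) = 10*b^4*u - 60*b^4 + 23*b^3*u^2 - 138*b^3*u - 27*b^2*u^3 - 90*b^2*u^2 + 294*b^2*u + 252*b^2 - 6*b*u^3 + 7*b*u^2 + 6*b*u + 6*u^4 - 7*u^3 - 6*u^2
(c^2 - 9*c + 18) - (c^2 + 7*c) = 18 - 16*c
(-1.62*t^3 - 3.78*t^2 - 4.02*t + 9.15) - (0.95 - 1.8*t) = -1.62*t^3 - 3.78*t^2 - 2.22*t + 8.2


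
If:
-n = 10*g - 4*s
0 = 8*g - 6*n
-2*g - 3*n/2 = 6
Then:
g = -3/2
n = -2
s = -17/4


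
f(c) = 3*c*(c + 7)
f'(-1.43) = 12.42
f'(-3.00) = 3.00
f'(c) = 6*c + 21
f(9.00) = 432.00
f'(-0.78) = 16.32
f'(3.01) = 39.06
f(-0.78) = -14.55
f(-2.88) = -35.60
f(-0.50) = -9.75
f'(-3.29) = 1.26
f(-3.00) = -36.00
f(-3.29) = -36.62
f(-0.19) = -3.88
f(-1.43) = -23.90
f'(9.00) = 75.00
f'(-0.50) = 18.00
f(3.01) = 90.39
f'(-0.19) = 19.86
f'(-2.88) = 3.72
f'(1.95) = 32.70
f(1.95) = 52.36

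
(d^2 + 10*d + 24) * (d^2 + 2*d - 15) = d^4 + 12*d^3 + 29*d^2 - 102*d - 360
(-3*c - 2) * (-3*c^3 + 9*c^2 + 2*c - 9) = 9*c^4 - 21*c^3 - 24*c^2 + 23*c + 18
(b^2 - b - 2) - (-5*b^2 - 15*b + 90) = 6*b^2 + 14*b - 92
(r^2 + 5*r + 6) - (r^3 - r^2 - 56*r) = -r^3 + 2*r^2 + 61*r + 6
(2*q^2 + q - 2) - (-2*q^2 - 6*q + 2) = 4*q^2 + 7*q - 4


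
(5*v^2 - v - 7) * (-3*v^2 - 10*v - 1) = -15*v^4 - 47*v^3 + 26*v^2 + 71*v + 7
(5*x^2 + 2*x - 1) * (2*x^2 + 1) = 10*x^4 + 4*x^3 + 3*x^2 + 2*x - 1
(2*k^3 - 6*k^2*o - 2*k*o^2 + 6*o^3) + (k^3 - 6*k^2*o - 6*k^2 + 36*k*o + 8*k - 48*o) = 3*k^3 - 12*k^2*o - 6*k^2 - 2*k*o^2 + 36*k*o + 8*k + 6*o^3 - 48*o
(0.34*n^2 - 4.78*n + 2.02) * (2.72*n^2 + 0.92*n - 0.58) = 0.9248*n^4 - 12.6888*n^3 + 0.8996*n^2 + 4.6308*n - 1.1716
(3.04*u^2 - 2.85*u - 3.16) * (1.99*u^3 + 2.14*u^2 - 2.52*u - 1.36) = 6.0496*u^5 + 0.8341*u^4 - 20.0482*u^3 - 3.7148*u^2 + 11.8392*u + 4.2976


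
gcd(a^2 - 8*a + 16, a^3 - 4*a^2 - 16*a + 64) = a^2 - 8*a + 16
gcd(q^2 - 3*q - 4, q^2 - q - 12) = q - 4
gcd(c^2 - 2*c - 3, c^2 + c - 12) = c - 3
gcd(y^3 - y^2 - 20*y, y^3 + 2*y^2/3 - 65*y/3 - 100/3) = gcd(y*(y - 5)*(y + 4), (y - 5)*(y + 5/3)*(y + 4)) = y^2 - y - 20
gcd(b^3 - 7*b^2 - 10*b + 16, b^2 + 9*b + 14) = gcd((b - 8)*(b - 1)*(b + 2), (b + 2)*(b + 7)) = b + 2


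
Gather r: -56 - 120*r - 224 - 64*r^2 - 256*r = -64*r^2 - 376*r - 280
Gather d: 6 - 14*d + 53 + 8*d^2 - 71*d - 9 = 8*d^2 - 85*d + 50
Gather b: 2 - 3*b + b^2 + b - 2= b^2 - 2*b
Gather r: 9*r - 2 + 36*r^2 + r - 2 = 36*r^2 + 10*r - 4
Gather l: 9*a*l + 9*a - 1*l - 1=9*a + l*(9*a - 1) - 1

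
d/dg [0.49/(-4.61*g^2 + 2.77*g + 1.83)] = (4.5178*g - 1.3573)/(-4.61*g^2 + 2.77*g + 1.83)^2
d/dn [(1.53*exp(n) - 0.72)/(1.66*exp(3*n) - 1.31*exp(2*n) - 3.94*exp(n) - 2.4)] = (-5.0796*exp(3*n) + 5.5899*exp(2*n) - 1.8864*exp(n) - 6.5088)*exp(n)/(2.7556*exp(6*n) - 4.3492*exp(5*n) - 11.3647*exp(4*n) + 2.3548*exp(3*n) + 21.8116*exp(2*n) + 18.912*exp(n) + 5.76)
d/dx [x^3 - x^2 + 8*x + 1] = 3*x^2 - 2*x + 8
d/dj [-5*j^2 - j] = -10*j - 1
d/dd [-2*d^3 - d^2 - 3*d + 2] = -6*d^2 - 2*d - 3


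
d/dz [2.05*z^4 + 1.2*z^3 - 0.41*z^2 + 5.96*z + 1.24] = 8.2*z^3 + 3.6*z^2 - 0.82*z + 5.96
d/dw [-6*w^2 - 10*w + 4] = -12*w - 10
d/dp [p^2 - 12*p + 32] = 2*p - 12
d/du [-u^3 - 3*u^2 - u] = -3*u^2 - 6*u - 1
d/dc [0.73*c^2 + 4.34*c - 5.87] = 1.46*c + 4.34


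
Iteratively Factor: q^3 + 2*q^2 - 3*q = (q)*(q^2 + 2*q - 3) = q*(q - 1)*(q + 3)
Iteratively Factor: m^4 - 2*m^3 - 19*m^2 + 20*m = (m + 4)*(m^3 - 6*m^2 + 5*m) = (m - 1)*(m + 4)*(m^2 - 5*m) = m*(m - 1)*(m + 4)*(m - 5)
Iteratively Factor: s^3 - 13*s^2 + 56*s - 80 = (s - 5)*(s^2 - 8*s + 16) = (s - 5)*(s - 4)*(s - 4)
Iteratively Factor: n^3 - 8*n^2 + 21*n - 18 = (n - 2)*(n^2 - 6*n + 9) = (n - 3)*(n - 2)*(n - 3)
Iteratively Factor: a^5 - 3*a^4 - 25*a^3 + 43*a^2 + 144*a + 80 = (a + 1)*(a^4 - 4*a^3 - 21*a^2 + 64*a + 80) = (a + 1)^2*(a^3 - 5*a^2 - 16*a + 80) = (a - 4)*(a + 1)^2*(a^2 - a - 20) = (a - 5)*(a - 4)*(a + 1)^2*(a + 4)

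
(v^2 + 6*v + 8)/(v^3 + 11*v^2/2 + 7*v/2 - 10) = 2*(v + 2)/(2*v^2 + 3*v - 5)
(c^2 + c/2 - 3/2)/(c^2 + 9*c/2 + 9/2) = (c - 1)/(c + 3)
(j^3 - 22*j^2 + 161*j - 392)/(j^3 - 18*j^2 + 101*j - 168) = (j - 7)/(j - 3)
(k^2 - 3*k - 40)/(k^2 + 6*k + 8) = (k^2 - 3*k - 40)/(k^2 + 6*k + 8)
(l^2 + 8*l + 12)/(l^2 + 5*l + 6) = (l + 6)/(l + 3)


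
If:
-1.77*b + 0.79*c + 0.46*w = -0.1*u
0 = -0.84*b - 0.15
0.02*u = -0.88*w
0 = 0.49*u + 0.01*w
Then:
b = -0.18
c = -0.40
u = 0.00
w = 0.00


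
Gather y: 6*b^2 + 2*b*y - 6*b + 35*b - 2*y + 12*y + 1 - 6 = 6*b^2 + 29*b + y*(2*b + 10) - 5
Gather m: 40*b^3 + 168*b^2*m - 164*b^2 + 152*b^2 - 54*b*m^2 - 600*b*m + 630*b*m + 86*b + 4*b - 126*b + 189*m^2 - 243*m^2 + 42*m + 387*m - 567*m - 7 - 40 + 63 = 40*b^3 - 12*b^2 - 36*b + m^2*(-54*b - 54) + m*(168*b^2 + 30*b - 138) + 16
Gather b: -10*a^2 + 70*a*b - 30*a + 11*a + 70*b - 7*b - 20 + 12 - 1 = -10*a^2 - 19*a + b*(70*a + 63) - 9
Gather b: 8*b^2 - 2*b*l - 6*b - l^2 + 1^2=8*b^2 + b*(-2*l - 6) - l^2 + 1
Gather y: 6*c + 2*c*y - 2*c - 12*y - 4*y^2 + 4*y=4*c - 4*y^2 + y*(2*c - 8)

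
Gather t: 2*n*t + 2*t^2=2*n*t + 2*t^2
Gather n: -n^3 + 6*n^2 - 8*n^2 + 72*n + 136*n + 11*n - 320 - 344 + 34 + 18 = -n^3 - 2*n^2 + 219*n - 612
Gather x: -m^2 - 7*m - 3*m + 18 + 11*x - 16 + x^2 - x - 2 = -m^2 - 10*m + x^2 + 10*x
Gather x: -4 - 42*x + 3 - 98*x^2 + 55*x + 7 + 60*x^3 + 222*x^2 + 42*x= 60*x^3 + 124*x^2 + 55*x + 6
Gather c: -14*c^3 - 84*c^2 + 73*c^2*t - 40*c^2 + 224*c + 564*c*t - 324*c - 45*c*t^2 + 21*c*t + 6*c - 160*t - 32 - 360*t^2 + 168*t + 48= -14*c^3 + c^2*(73*t - 124) + c*(-45*t^2 + 585*t - 94) - 360*t^2 + 8*t + 16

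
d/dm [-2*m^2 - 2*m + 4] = -4*m - 2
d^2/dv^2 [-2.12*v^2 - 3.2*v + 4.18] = -4.24000000000000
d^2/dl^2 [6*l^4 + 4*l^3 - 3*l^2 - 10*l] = 72*l^2 + 24*l - 6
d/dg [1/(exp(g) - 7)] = -exp(g)/(exp(g) - 7)^2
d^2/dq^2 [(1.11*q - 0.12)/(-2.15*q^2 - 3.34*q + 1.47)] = (-(1.11*q - 0.12)*(4.3*q + 3.34)*(8.6*q + 6.68) + (14.319*q + 6.8988)*(2.15*q^2 + 3.34*q - 1.47))/(2.15*q^2 + 3.34*q - 1.47)^3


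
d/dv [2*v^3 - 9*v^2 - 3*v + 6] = 6*v^2 - 18*v - 3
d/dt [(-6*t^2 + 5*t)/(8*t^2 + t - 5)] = (-46*t^2 + 60*t - 25)/(64*t^4 + 16*t^3 - 79*t^2 - 10*t + 25)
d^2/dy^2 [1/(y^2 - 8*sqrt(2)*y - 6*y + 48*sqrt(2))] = 2*(-y^2 + 6*y + 8*sqrt(2)*y + 4*(-y + 3 + 4*sqrt(2))^2 - 48*sqrt(2))/(y^2 - 8*sqrt(2)*y - 6*y + 48*sqrt(2))^3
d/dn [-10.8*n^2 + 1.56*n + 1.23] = 1.56 - 21.6*n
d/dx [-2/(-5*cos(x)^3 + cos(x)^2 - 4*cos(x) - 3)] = 2*(15*cos(x)^2 - 2*cos(x) + 4)*sin(x)/(5*cos(x)^3 - cos(x)^2 + 4*cos(x) + 3)^2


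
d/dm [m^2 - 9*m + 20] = 2*m - 9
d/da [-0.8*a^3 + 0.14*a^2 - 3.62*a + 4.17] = -2.4*a^2 + 0.28*a - 3.62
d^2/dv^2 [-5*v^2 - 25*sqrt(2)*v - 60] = -10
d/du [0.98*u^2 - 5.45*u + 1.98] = 1.96*u - 5.45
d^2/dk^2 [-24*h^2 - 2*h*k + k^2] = 2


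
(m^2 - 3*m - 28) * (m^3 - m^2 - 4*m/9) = m^5 - 4*m^4 - 229*m^3/9 + 88*m^2/3 + 112*m/9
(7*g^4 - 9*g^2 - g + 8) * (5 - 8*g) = -56*g^5 + 35*g^4 + 72*g^3 - 37*g^2 - 69*g + 40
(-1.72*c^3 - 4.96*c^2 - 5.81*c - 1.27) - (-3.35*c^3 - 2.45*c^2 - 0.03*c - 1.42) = 1.63*c^3 - 2.51*c^2 - 5.78*c + 0.15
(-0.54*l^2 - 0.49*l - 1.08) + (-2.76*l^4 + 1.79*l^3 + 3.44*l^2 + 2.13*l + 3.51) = -2.76*l^4 + 1.79*l^3 + 2.9*l^2 + 1.64*l + 2.43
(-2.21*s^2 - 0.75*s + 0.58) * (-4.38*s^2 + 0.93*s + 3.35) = 9.6798*s^4 + 1.2297*s^3 - 10.6414*s^2 - 1.9731*s + 1.943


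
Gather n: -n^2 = -n^2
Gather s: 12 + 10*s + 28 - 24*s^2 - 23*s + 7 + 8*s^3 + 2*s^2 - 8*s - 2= 8*s^3 - 22*s^2 - 21*s + 45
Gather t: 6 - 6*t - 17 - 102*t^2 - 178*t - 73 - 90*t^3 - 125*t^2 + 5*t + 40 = -90*t^3 - 227*t^2 - 179*t - 44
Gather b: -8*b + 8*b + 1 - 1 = 0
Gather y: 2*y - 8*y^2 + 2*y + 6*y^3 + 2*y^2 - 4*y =6*y^3 - 6*y^2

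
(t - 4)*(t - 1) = t^2 - 5*t + 4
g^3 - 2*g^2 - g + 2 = (g - 2)*(g - 1)*(g + 1)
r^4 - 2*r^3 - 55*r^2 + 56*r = r*(r - 8)*(r - 1)*(r + 7)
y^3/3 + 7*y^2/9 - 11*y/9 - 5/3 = (y/3 + 1)*(y - 5/3)*(y + 1)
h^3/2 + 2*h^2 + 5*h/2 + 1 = (h/2 + 1)*(h + 1)^2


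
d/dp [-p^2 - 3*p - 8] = -2*p - 3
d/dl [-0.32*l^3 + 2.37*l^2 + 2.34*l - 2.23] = -0.96*l^2 + 4.74*l + 2.34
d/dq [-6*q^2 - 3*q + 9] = -12*q - 3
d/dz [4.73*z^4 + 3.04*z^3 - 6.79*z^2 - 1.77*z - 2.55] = 18.92*z^3 + 9.12*z^2 - 13.58*z - 1.77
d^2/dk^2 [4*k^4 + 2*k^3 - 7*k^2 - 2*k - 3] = 48*k^2 + 12*k - 14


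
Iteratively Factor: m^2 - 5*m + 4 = (m - 4)*(m - 1)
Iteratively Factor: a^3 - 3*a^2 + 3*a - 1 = (a - 1)*(a^2 - 2*a + 1) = (a - 1)^2*(a - 1)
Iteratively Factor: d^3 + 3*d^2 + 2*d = (d)*(d^2 + 3*d + 2) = d*(d + 1)*(d + 2)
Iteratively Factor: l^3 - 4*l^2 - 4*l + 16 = (l - 4)*(l^2 - 4) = (l - 4)*(l + 2)*(l - 2)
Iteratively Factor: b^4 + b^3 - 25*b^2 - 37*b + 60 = (b - 5)*(b^3 + 6*b^2 + 5*b - 12) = (b - 5)*(b + 3)*(b^2 + 3*b - 4) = (b - 5)*(b + 3)*(b + 4)*(b - 1)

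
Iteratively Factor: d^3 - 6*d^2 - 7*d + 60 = (d - 4)*(d^2 - 2*d - 15) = (d - 5)*(d - 4)*(d + 3)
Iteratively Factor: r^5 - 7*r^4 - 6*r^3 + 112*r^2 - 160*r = (r)*(r^4 - 7*r^3 - 6*r^2 + 112*r - 160) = r*(r - 2)*(r^3 - 5*r^2 - 16*r + 80) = r*(r - 2)*(r + 4)*(r^2 - 9*r + 20) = r*(r - 5)*(r - 2)*(r + 4)*(r - 4)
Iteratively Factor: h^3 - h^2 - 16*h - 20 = (h + 2)*(h^2 - 3*h - 10) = (h - 5)*(h + 2)*(h + 2)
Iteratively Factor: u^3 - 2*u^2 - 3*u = (u - 3)*(u^2 + u) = u*(u - 3)*(u + 1)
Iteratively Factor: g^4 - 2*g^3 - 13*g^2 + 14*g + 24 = (g - 2)*(g^3 - 13*g - 12) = (g - 2)*(g + 3)*(g^2 - 3*g - 4) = (g - 2)*(g + 1)*(g + 3)*(g - 4)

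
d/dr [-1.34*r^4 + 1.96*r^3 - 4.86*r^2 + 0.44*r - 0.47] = -5.36*r^3 + 5.88*r^2 - 9.72*r + 0.44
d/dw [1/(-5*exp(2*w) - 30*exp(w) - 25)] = 2*(exp(w) + 3)*exp(w)/(5*(exp(2*w) + 6*exp(w) + 5)^2)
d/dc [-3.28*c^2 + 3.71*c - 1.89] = 3.71 - 6.56*c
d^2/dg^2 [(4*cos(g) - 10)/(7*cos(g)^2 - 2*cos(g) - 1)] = 8*(441*(1 - cos(2*g))^2*cos(g) - 476*(1 - cos(2*g))^2 - 935*cos(g) - 598*cos(2*g) + 441*cos(3*g) - 98*cos(5*g) + 1542)/(4*cos(g) - 7*cos(2*g) - 5)^3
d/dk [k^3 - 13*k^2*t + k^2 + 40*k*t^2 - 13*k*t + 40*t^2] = 3*k^2 - 26*k*t + 2*k + 40*t^2 - 13*t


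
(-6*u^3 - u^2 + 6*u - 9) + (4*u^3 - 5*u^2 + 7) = -2*u^3 - 6*u^2 + 6*u - 2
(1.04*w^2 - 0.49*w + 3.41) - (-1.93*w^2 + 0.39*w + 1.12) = 2.97*w^2 - 0.88*w + 2.29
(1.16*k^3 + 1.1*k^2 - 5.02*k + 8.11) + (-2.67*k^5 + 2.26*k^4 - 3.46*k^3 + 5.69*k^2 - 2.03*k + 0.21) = -2.67*k^5 + 2.26*k^4 - 2.3*k^3 + 6.79*k^2 - 7.05*k + 8.32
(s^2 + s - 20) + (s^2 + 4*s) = 2*s^2 + 5*s - 20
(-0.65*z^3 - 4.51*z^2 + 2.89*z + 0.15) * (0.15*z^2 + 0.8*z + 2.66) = -0.0975*z^5 - 1.1965*z^4 - 4.9035*z^3 - 9.6621*z^2 + 7.8074*z + 0.399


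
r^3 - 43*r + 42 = (r - 6)*(r - 1)*(r + 7)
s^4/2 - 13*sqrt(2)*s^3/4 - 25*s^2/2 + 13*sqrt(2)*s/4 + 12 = (s/2 + 1/2)*(s - 1)*(s - 8*sqrt(2))*(s + 3*sqrt(2)/2)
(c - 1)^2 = c^2 - 2*c + 1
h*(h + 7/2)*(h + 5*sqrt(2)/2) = h^3 + 7*h^2/2 + 5*sqrt(2)*h^2/2 + 35*sqrt(2)*h/4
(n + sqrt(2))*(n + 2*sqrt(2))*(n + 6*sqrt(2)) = n^3 + 9*sqrt(2)*n^2 + 40*n + 24*sqrt(2)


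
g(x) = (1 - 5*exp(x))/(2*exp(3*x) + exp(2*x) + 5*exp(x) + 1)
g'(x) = (1 - 5*exp(x))*(-6*exp(3*x) - 2*exp(2*x) - 5*exp(x))/(2*exp(3*x) + exp(2*x) + 5*exp(x) + 1)^2 - 5*exp(x)/(2*exp(3*x) + exp(2*x) + 5*exp(x) + 1) = (20*exp(3*x) - exp(2*x) - 2*exp(x) - 10)*exp(x)/(4*exp(6*x) + 4*exp(5*x) + 21*exp(4*x) + 14*exp(3*x) + 27*exp(2*x) + 10*exp(x) + 1)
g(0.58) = -0.32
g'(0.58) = 0.29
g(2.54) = -0.01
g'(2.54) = 0.03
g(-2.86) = 0.55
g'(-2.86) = -0.35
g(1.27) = -0.14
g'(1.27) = 0.21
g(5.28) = -0.00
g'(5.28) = 0.00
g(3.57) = -0.00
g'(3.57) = 0.00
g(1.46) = -0.10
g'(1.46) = 0.17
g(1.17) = -0.16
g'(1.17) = 0.23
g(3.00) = -0.00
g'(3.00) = 0.01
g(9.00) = 0.00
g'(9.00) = 0.00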